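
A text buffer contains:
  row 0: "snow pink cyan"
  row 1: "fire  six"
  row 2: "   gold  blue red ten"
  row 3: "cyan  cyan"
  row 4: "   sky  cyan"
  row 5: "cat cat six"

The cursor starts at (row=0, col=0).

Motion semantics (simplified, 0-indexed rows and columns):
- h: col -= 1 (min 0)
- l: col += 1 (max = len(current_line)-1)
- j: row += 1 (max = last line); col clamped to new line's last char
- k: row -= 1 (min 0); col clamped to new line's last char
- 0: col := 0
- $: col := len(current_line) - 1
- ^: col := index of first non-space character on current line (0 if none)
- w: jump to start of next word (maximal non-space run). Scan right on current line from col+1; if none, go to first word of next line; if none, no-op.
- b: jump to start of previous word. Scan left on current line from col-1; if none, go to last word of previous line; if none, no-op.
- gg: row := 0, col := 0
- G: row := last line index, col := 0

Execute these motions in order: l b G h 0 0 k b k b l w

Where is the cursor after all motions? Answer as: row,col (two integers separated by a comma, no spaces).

Answer: 2,9

Derivation:
After 1 (l): row=0 col=1 char='n'
After 2 (b): row=0 col=0 char='s'
After 3 (G): row=5 col=0 char='c'
After 4 (h): row=5 col=0 char='c'
After 5 (0): row=5 col=0 char='c'
After 6 (0): row=5 col=0 char='c'
After 7 (k): row=4 col=0 char='_'
After 8 (b): row=3 col=6 char='c'
After 9 (k): row=2 col=6 char='d'
After 10 (b): row=2 col=3 char='g'
After 11 (l): row=2 col=4 char='o'
After 12 (w): row=2 col=9 char='b'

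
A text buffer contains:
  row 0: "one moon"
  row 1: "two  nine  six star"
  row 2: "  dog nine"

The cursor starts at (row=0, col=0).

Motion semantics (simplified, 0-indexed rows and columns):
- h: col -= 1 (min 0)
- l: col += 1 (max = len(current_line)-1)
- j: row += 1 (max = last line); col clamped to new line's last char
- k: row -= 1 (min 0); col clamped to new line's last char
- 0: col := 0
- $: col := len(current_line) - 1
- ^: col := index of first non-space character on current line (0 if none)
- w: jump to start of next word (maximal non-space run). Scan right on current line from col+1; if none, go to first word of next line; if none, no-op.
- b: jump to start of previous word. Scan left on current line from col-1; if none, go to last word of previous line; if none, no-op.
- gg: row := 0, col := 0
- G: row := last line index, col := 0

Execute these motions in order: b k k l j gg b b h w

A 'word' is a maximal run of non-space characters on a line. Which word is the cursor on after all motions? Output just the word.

After 1 (b): row=0 col=0 char='o'
After 2 (k): row=0 col=0 char='o'
After 3 (k): row=0 col=0 char='o'
After 4 (l): row=0 col=1 char='n'
After 5 (j): row=1 col=1 char='w'
After 6 (gg): row=0 col=0 char='o'
After 7 (b): row=0 col=0 char='o'
After 8 (b): row=0 col=0 char='o'
After 9 (h): row=0 col=0 char='o'
After 10 (w): row=0 col=4 char='m'

Answer: moon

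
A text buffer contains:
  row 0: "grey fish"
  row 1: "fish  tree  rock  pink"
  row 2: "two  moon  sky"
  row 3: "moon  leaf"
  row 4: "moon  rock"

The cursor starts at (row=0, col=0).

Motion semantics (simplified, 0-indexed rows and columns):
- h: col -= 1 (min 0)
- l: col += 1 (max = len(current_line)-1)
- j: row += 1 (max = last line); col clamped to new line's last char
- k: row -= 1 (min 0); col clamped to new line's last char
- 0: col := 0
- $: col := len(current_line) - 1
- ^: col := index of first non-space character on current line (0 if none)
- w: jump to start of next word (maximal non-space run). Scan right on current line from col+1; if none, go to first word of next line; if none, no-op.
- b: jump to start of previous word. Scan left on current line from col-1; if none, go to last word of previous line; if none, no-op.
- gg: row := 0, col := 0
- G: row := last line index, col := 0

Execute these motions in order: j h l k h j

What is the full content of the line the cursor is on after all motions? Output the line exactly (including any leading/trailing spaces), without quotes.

After 1 (j): row=1 col=0 char='f'
After 2 (h): row=1 col=0 char='f'
After 3 (l): row=1 col=1 char='i'
After 4 (k): row=0 col=1 char='r'
After 5 (h): row=0 col=0 char='g'
After 6 (j): row=1 col=0 char='f'

Answer: fish  tree  rock  pink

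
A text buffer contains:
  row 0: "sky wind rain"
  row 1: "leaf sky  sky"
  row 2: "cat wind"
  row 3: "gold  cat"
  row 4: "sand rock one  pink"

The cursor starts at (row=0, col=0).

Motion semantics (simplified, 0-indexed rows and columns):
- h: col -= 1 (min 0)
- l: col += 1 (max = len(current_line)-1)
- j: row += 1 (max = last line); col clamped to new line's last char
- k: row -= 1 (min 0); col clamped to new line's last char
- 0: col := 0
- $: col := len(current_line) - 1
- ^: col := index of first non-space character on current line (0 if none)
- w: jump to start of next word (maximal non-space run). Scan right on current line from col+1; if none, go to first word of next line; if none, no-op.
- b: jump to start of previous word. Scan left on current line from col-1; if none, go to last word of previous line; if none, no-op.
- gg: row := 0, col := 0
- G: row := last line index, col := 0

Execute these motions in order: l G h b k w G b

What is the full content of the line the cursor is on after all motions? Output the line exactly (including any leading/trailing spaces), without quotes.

After 1 (l): row=0 col=1 char='k'
After 2 (G): row=4 col=0 char='s'
After 3 (h): row=4 col=0 char='s'
After 4 (b): row=3 col=6 char='c'
After 5 (k): row=2 col=6 char='n'
After 6 (w): row=3 col=0 char='g'
After 7 (G): row=4 col=0 char='s'
After 8 (b): row=3 col=6 char='c'

Answer: gold  cat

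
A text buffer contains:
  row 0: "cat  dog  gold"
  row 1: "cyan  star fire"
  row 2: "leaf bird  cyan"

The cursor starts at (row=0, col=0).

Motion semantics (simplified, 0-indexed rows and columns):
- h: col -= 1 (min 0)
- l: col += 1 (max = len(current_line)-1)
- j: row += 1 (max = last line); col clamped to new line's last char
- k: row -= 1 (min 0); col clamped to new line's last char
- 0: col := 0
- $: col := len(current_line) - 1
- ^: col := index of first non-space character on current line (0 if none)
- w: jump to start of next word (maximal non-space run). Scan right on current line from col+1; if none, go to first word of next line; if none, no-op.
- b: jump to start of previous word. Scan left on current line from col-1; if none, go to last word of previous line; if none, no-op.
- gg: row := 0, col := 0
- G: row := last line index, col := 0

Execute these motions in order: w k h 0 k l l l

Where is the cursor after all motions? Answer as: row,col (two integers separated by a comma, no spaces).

After 1 (w): row=0 col=5 char='d'
After 2 (k): row=0 col=5 char='d'
After 3 (h): row=0 col=4 char='_'
After 4 (0): row=0 col=0 char='c'
After 5 (k): row=0 col=0 char='c'
After 6 (l): row=0 col=1 char='a'
After 7 (l): row=0 col=2 char='t'
After 8 (l): row=0 col=3 char='_'

Answer: 0,3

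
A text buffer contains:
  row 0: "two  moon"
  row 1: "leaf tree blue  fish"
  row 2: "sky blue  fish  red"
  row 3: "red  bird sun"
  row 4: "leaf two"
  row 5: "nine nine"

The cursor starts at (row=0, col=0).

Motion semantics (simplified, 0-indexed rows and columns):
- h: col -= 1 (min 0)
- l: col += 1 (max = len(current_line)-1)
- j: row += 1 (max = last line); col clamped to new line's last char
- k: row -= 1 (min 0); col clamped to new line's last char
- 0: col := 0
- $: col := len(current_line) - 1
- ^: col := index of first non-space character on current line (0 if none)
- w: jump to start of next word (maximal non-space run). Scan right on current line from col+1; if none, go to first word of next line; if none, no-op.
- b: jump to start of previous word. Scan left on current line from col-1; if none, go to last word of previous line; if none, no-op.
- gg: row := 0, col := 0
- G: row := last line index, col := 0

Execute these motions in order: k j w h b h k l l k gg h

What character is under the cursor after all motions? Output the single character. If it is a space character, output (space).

After 1 (k): row=0 col=0 char='t'
After 2 (j): row=1 col=0 char='l'
After 3 (w): row=1 col=5 char='t'
After 4 (h): row=1 col=4 char='_'
After 5 (b): row=1 col=0 char='l'
After 6 (h): row=1 col=0 char='l'
After 7 (k): row=0 col=0 char='t'
After 8 (l): row=0 col=1 char='w'
After 9 (l): row=0 col=2 char='o'
After 10 (k): row=0 col=2 char='o'
After 11 (gg): row=0 col=0 char='t'
After 12 (h): row=0 col=0 char='t'

Answer: t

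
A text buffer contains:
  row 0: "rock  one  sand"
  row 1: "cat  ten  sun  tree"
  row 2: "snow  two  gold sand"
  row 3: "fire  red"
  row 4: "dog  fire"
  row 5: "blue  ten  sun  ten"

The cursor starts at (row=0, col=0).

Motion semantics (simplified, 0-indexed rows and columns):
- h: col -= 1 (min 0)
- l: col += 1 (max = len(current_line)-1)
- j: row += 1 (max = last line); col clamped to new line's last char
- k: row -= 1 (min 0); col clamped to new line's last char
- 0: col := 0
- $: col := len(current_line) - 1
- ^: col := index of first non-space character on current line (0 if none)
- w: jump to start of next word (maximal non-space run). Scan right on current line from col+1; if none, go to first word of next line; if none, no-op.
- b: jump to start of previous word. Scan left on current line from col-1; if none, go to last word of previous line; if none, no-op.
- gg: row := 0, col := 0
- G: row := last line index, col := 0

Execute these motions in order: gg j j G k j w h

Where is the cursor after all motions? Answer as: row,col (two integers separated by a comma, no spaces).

Answer: 5,5

Derivation:
After 1 (gg): row=0 col=0 char='r'
After 2 (j): row=1 col=0 char='c'
After 3 (j): row=2 col=0 char='s'
After 4 (G): row=5 col=0 char='b'
After 5 (k): row=4 col=0 char='d'
After 6 (j): row=5 col=0 char='b'
After 7 (w): row=5 col=6 char='t'
After 8 (h): row=5 col=5 char='_'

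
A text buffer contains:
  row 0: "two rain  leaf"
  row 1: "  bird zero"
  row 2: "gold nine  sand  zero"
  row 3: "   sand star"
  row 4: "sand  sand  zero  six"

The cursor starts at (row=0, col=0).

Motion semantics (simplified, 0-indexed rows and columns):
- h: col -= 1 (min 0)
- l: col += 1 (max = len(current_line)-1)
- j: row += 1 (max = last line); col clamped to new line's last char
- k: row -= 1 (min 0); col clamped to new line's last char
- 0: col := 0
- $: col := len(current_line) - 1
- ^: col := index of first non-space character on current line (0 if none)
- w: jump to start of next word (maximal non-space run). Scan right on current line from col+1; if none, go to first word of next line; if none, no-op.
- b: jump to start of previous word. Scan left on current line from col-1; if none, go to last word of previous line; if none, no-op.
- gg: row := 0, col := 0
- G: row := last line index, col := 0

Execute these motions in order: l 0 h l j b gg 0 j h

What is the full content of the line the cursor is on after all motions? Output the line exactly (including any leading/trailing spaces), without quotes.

Answer:   bird zero

Derivation:
After 1 (l): row=0 col=1 char='w'
After 2 (0): row=0 col=0 char='t'
After 3 (h): row=0 col=0 char='t'
After 4 (l): row=0 col=1 char='w'
After 5 (j): row=1 col=1 char='_'
After 6 (b): row=0 col=10 char='l'
After 7 (gg): row=0 col=0 char='t'
After 8 (0): row=0 col=0 char='t'
After 9 (j): row=1 col=0 char='_'
After 10 (h): row=1 col=0 char='_'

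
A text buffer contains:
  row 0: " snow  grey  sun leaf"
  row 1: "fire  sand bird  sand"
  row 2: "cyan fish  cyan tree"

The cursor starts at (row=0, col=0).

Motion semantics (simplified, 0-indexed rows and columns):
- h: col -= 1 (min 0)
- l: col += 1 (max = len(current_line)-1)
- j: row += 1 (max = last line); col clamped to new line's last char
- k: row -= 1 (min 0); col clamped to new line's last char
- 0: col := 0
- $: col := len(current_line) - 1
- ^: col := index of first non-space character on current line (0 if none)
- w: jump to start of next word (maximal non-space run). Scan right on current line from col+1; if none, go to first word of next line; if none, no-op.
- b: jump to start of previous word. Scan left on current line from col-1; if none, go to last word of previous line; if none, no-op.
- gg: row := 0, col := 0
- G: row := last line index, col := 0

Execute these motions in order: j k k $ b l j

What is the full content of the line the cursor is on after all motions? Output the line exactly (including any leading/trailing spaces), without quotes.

Answer: fire  sand bird  sand

Derivation:
After 1 (j): row=1 col=0 char='f'
After 2 (k): row=0 col=0 char='_'
After 3 (k): row=0 col=0 char='_'
After 4 ($): row=0 col=20 char='f'
After 5 (b): row=0 col=17 char='l'
After 6 (l): row=0 col=18 char='e'
After 7 (j): row=1 col=18 char='a'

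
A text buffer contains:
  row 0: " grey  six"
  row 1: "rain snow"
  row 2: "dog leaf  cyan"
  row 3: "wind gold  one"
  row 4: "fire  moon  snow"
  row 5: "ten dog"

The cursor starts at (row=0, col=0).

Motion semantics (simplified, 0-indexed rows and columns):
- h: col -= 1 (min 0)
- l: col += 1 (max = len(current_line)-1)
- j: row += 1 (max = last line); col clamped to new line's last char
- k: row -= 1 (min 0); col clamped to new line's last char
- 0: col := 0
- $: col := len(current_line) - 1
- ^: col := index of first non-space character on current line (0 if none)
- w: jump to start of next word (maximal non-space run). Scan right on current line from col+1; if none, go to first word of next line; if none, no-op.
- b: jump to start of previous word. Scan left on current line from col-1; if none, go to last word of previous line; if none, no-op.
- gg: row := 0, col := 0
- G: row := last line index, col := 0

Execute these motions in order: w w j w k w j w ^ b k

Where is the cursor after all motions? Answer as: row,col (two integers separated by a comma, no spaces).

Answer: 0,5

Derivation:
After 1 (w): row=0 col=1 char='g'
After 2 (w): row=0 col=7 char='s'
After 3 (j): row=1 col=7 char='o'
After 4 (w): row=2 col=0 char='d'
After 5 (k): row=1 col=0 char='r'
After 6 (w): row=1 col=5 char='s'
After 7 (j): row=2 col=5 char='e'
After 8 (w): row=2 col=10 char='c'
After 9 (^): row=2 col=0 char='d'
After 10 (b): row=1 col=5 char='s'
After 11 (k): row=0 col=5 char='_'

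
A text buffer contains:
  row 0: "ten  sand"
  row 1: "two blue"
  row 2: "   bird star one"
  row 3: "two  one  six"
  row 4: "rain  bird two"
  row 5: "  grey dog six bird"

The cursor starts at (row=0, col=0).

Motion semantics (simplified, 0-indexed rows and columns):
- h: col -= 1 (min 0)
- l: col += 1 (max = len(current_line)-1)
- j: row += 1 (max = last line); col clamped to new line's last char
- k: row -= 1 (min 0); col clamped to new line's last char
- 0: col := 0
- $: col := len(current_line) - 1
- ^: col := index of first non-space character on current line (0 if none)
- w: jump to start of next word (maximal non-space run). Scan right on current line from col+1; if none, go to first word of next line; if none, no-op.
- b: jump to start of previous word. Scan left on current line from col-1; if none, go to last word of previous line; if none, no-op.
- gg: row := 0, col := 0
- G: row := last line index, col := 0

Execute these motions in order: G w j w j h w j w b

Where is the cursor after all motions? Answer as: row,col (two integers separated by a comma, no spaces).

After 1 (G): row=5 col=0 char='_'
After 2 (w): row=5 col=2 char='g'
After 3 (j): row=5 col=2 char='g'
After 4 (w): row=5 col=7 char='d'
After 5 (j): row=5 col=7 char='d'
After 6 (h): row=5 col=6 char='_'
After 7 (w): row=5 col=7 char='d'
After 8 (j): row=5 col=7 char='d'
After 9 (w): row=5 col=11 char='s'
After 10 (b): row=5 col=7 char='d'

Answer: 5,7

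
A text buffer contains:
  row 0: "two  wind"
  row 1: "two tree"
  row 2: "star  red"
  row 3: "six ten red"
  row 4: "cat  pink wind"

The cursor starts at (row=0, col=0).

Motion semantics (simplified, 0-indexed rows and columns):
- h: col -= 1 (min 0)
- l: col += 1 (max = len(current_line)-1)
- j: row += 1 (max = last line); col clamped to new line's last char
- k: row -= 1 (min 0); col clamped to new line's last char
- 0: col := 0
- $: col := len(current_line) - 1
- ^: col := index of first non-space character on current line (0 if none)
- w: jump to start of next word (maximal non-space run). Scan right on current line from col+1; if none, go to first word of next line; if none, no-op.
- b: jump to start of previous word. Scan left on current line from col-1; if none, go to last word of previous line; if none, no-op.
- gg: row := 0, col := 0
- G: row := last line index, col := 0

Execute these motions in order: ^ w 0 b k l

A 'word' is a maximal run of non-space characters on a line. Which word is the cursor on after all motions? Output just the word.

Answer: two

Derivation:
After 1 (^): row=0 col=0 char='t'
After 2 (w): row=0 col=5 char='w'
After 3 (0): row=0 col=0 char='t'
After 4 (b): row=0 col=0 char='t'
After 5 (k): row=0 col=0 char='t'
After 6 (l): row=0 col=1 char='w'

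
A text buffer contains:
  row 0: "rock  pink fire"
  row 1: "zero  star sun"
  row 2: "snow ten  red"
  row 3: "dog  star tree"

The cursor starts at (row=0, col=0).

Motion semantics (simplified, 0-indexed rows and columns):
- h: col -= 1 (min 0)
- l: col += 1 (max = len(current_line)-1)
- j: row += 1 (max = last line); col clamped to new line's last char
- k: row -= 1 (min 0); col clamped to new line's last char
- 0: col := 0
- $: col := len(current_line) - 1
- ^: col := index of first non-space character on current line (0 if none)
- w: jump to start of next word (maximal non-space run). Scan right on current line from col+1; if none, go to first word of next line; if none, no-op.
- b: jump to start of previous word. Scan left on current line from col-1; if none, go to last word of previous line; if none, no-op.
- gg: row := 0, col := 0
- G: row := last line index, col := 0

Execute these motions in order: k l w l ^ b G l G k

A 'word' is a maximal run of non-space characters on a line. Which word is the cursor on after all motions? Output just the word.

After 1 (k): row=0 col=0 char='r'
After 2 (l): row=0 col=1 char='o'
After 3 (w): row=0 col=6 char='p'
After 4 (l): row=0 col=7 char='i'
After 5 (^): row=0 col=0 char='r'
After 6 (b): row=0 col=0 char='r'
After 7 (G): row=3 col=0 char='d'
After 8 (l): row=3 col=1 char='o'
After 9 (G): row=3 col=0 char='d'
After 10 (k): row=2 col=0 char='s'

Answer: snow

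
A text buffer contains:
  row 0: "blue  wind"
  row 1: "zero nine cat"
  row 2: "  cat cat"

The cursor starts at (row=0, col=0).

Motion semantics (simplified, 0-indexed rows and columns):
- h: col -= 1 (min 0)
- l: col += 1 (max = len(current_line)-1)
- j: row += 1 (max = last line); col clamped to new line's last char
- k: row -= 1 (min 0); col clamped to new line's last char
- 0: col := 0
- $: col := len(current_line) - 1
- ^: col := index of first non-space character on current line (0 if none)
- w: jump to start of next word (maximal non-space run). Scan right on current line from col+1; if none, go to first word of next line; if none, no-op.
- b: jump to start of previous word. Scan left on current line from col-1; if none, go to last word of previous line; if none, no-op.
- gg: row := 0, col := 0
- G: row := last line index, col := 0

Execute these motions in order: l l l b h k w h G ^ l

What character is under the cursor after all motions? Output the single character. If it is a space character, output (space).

Answer: a

Derivation:
After 1 (l): row=0 col=1 char='l'
After 2 (l): row=0 col=2 char='u'
After 3 (l): row=0 col=3 char='e'
After 4 (b): row=0 col=0 char='b'
After 5 (h): row=0 col=0 char='b'
After 6 (k): row=0 col=0 char='b'
After 7 (w): row=0 col=6 char='w'
After 8 (h): row=0 col=5 char='_'
After 9 (G): row=2 col=0 char='_'
After 10 (^): row=2 col=2 char='c'
After 11 (l): row=2 col=3 char='a'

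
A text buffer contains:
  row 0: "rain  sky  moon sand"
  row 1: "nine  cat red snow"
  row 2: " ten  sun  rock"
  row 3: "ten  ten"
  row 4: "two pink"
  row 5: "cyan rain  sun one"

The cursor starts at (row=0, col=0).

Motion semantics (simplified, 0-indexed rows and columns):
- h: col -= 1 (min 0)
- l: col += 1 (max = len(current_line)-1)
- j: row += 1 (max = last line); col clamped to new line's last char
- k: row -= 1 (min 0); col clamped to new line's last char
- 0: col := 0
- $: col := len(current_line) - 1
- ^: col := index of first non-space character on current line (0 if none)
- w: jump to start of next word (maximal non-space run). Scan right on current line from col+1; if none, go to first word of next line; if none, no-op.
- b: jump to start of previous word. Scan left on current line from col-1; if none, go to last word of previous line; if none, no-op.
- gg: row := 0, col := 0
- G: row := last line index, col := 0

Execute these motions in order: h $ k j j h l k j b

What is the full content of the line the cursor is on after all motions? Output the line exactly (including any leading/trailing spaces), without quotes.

Answer:  ten  sun  rock

Derivation:
After 1 (h): row=0 col=0 char='r'
After 2 ($): row=0 col=19 char='d'
After 3 (k): row=0 col=19 char='d'
After 4 (j): row=1 col=17 char='w'
After 5 (j): row=2 col=14 char='k'
After 6 (h): row=2 col=13 char='c'
After 7 (l): row=2 col=14 char='k'
After 8 (k): row=1 col=14 char='s'
After 9 (j): row=2 col=14 char='k'
After 10 (b): row=2 col=11 char='r'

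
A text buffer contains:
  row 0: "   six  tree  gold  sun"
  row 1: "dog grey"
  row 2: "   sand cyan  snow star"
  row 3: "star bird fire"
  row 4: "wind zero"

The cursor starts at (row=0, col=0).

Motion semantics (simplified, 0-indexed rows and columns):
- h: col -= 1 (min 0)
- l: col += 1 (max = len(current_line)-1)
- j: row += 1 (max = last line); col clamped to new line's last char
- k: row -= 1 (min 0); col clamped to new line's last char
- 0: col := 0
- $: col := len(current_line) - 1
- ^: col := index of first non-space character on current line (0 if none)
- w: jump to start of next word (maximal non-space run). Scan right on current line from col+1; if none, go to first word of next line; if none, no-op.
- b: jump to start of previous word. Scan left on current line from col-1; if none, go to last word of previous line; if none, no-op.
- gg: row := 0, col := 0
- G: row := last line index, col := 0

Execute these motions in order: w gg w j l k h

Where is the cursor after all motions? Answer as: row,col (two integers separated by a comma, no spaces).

After 1 (w): row=0 col=3 char='s'
After 2 (gg): row=0 col=0 char='_'
After 3 (w): row=0 col=3 char='s'
After 4 (j): row=1 col=3 char='_'
After 5 (l): row=1 col=4 char='g'
After 6 (k): row=0 col=4 char='i'
After 7 (h): row=0 col=3 char='s'

Answer: 0,3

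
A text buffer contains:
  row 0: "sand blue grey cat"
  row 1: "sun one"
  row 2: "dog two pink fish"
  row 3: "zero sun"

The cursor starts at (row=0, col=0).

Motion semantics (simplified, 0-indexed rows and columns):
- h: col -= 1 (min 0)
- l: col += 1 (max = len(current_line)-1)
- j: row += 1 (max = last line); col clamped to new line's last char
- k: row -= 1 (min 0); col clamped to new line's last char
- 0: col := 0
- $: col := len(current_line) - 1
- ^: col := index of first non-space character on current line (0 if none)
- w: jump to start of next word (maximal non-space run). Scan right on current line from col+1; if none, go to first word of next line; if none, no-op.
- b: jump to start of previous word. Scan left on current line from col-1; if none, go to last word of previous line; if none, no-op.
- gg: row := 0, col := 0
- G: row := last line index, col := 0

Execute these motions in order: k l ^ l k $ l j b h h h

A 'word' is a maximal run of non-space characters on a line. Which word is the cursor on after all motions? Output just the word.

After 1 (k): row=0 col=0 char='s'
After 2 (l): row=0 col=1 char='a'
After 3 (^): row=0 col=0 char='s'
After 4 (l): row=0 col=1 char='a'
After 5 (k): row=0 col=1 char='a'
After 6 ($): row=0 col=17 char='t'
After 7 (l): row=0 col=17 char='t'
After 8 (j): row=1 col=6 char='e'
After 9 (b): row=1 col=4 char='o'
After 10 (h): row=1 col=3 char='_'
After 11 (h): row=1 col=2 char='n'
After 12 (h): row=1 col=1 char='u'

Answer: sun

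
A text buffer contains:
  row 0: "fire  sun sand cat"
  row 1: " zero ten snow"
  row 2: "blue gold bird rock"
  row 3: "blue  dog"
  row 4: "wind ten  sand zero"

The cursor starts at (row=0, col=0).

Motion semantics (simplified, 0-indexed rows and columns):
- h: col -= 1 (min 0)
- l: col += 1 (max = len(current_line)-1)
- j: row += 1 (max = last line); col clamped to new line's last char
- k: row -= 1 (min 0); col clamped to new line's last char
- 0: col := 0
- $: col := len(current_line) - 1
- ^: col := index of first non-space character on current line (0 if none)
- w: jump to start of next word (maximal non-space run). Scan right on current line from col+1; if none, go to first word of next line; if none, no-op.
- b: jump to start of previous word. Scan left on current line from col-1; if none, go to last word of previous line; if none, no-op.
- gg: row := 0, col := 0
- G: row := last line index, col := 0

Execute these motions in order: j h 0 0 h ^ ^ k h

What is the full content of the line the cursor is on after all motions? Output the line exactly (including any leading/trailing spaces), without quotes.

Answer: fire  sun sand cat

Derivation:
After 1 (j): row=1 col=0 char='_'
After 2 (h): row=1 col=0 char='_'
After 3 (0): row=1 col=0 char='_'
After 4 (0): row=1 col=0 char='_'
After 5 (h): row=1 col=0 char='_'
After 6 (^): row=1 col=1 char='z'
After 7 (^): row=1 col=1 char='z'
After 8 (k): row=0 col=1 char='i'
After 9 (h): row=0 col=0 char='f'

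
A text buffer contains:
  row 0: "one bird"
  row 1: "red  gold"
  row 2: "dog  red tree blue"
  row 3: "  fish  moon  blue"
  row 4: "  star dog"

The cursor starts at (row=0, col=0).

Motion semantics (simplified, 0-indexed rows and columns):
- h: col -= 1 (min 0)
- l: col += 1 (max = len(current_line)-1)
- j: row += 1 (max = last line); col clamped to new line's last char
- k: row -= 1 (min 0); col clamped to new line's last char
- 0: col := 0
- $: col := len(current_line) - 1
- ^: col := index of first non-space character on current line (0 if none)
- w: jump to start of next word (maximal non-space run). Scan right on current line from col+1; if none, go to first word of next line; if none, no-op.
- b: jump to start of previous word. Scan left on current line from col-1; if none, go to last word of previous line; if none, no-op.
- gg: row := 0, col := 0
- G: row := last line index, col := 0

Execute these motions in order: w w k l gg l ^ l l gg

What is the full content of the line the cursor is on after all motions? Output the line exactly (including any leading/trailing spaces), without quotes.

Answer: one bird

Derivation:
After 1 (w): row=0 col=4 char='b'
After 2 (w): row=1 col=0 char='r'
After 3 (k): row=0 col=0 char='o'
After 4 (l): row=0 col=1 char='n'
After 5 (gg): row=0 col=0 char='o'
After 6 (l): row=0 col=1 char='n'
After 7 (^): row=0 col=0 char='o'
After 8 (l): row=0 col=1 char='n'
After 9 (l): row=0 col=2 char='e'
After 10 (gg): row=0 col=0 char='o'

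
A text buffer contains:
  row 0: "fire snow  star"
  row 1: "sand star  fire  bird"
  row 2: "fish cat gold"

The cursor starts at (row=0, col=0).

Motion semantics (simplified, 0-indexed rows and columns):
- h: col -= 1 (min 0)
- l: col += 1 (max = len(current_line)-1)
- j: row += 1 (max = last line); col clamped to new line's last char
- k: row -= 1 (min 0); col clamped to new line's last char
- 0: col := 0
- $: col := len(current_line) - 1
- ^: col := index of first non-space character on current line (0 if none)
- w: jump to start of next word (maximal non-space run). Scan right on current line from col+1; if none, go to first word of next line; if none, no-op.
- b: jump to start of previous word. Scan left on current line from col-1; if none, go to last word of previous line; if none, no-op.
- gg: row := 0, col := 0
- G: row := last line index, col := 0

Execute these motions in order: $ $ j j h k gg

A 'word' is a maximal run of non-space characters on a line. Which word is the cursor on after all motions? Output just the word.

After 1 ($): row=0 col=14 char='r'
After 2 ($): row=0 col=14 char='r'
After 3 (j): row=1 col=14 char='e'
After 4 (j): row=2 col=12 char='d'
After 5 (h): row=2 col=11 char='l'
After 6 (k): row=1 col=11 char='f'
After 7 (gg): row=0 col=0 char='f'

Answer: fire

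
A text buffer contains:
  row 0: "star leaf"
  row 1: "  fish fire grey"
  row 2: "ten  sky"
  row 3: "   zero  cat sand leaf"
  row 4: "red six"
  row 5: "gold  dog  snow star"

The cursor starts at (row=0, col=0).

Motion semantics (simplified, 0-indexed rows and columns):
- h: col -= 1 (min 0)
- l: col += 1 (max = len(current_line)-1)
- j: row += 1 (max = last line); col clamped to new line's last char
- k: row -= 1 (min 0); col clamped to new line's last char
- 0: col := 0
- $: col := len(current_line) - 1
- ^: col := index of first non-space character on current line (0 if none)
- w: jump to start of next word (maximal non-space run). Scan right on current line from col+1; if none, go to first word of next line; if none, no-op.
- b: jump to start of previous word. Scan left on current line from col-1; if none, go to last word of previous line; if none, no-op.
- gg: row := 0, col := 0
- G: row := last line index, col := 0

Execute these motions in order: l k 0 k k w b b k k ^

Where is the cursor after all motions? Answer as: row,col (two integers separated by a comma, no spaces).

Answer: 0,0

Derivation:
After 1 (l): row=0 col=1 char='t'
After 2 (k): row=0 col=1 char='t'
After 3 (0): row=0 col=0 char='s'
After 4 (k): row=0 col=0 char='s'
After 5 (k): row=0 col=0 char='s'
After 6 (w): row=0 col=5 char='l'
After 7 (b): row=0 col=0 char='s'
After 8 (b): row=0 col=0 char='s'
After 9 (k): row=0 col=0 char='s'
After 10 (k): row=0 col=0 char='s'
After 11 (^): row=0 col=0 char='s'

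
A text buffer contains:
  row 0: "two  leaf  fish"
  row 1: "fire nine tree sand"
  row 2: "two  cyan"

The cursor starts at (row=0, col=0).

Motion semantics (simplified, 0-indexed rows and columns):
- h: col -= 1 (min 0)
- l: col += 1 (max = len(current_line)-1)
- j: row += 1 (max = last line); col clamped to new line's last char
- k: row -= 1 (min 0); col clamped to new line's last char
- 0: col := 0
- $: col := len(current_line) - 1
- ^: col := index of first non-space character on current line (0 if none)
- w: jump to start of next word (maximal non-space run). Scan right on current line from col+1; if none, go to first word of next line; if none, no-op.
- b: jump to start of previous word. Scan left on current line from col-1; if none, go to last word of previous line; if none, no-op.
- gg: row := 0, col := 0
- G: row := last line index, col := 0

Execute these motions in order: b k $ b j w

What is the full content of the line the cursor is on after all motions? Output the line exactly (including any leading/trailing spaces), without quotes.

After 1 (b): row=0 col=0 char='t'
After 2 (k): row=0 col=0 char='t'
After 3 ($): row=0 col=14 char='h'
After 4 (b): row=0 col=11 char='f'
After 5 (j): row=1 col=11 char='r'
After 6 (w): row=1 col=15 char='s'

Answer: fire nine tree sand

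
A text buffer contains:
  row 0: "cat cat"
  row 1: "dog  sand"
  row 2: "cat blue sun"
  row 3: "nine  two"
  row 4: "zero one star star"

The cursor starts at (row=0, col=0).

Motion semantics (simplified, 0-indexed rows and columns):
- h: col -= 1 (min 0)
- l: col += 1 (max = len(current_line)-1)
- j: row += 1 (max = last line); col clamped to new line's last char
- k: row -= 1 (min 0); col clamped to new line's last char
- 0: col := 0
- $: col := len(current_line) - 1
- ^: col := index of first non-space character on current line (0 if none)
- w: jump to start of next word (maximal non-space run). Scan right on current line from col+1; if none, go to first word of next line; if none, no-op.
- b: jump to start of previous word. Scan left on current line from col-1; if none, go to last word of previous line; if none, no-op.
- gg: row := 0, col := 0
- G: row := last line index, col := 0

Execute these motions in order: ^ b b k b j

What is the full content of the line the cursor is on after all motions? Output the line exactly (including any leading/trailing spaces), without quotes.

Answer: dog  sand

Derivation:
After 1 (^): row=0 col=0 char='c'
After 2 (b): row=0 col=0 char='c'
After 3 (b): row=0 col=0 char='c'
After 4 (k): row=0 col=0 char='c'
After 5 (b): row=0 col=0 char='c'
After 6 (j): row=1 col=0 char='d'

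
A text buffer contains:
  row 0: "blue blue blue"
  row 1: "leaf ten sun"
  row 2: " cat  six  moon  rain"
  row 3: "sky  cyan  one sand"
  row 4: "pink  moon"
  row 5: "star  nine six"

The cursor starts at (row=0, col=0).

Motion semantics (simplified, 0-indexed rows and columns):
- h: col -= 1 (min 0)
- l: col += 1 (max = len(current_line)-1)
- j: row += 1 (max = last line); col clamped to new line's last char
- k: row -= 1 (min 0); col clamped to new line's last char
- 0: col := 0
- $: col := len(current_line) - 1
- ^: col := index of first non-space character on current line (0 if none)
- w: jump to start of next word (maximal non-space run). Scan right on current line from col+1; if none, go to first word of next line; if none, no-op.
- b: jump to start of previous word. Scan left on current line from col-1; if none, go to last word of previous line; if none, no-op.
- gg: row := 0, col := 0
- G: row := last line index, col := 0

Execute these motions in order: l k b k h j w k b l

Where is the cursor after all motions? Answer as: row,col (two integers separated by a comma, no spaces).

After 1 (l): row=0 col=1 char='l'
After 2 (k): row=0 col=1 char='l'
After 3 (b): row=0 col=0 char='b'
After 4 (k): row=0 col=0 char='b'
After 5 (h): row=0 col=0 char='b'
After 6 (j): row=1 col=0 char='l'
After 7 (w): row=1 col=5 char='t'
After 8 (k): row=0 col=5 char='b'
After 9 (b): row=0 col=0 char='b'
After 10 (l): row=0 col=1 char='l'

Answer: 0,1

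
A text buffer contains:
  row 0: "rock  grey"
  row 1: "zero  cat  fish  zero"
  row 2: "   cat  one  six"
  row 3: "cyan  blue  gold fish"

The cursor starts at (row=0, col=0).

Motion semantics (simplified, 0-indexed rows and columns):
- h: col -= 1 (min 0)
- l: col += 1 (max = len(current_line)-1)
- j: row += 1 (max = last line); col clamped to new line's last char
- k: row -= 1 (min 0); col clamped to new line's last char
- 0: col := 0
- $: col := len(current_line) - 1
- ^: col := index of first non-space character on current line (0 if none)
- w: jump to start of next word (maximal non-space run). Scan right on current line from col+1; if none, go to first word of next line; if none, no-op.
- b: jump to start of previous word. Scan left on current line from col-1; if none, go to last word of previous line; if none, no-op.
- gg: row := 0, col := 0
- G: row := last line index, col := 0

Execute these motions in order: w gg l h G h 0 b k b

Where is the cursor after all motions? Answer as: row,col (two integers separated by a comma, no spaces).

Answer: 1,11

Derivation:
After 1 (w): row=0 col=6 char='g'
After 2 (gg): row=0 col=0 char='r'
After 3 (l): row=0 col=1 char='o'
After 4 (h): row=0 col=0 char='r'
After 5 (G): row=3 col=0 char='c'
After 6 (h): row=3 col=0 char='c'
After 7 (0): row=3 col=0 char='c'
After 8 (b): row=2 col=13 char='s'
After 9 (k): row=1 col=13 char='s'
After 10 (b): row=1 col=11 char='f'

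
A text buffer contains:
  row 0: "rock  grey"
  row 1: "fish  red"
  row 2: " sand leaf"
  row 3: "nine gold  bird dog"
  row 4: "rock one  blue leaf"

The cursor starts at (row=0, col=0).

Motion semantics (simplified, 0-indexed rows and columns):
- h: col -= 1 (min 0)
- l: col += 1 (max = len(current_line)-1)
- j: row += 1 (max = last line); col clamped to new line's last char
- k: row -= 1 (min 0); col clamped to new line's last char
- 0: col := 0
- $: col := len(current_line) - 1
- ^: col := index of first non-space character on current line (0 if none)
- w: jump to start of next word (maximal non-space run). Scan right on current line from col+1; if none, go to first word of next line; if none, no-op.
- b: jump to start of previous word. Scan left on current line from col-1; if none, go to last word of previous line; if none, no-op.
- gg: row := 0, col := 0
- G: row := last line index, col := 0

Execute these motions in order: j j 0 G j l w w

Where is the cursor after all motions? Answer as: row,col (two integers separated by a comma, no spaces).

Answer: 4,10

Derivation:
After 1 (j): row=1 col=0 char='f'
After 2 (j): row=2 col=0 char='_'
After 3 (0): row=2 col=0 char='_'
After 4 (G): row=4 col=0 char='r'
After 5 (j): row=4 col=0 char='r'
After 6 (l): row=4 col=1 char='o'
After 7 (w): row=4 col=5 char='o'
After 8 (w): row=4 col=10 char='b'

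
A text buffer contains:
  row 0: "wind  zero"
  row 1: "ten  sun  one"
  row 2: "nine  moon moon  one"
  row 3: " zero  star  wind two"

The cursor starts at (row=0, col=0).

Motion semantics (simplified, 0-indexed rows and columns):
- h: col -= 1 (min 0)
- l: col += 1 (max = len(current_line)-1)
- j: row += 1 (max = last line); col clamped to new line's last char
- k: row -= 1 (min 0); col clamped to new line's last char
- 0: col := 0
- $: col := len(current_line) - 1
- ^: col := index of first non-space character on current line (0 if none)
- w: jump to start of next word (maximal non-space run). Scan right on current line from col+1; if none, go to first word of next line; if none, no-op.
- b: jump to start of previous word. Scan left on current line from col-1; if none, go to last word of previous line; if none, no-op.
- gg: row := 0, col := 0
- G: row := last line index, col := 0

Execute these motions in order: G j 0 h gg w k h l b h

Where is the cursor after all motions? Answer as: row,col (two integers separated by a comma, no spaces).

After 1 (G): row=3 col=0 char='_'
After 2 (j): row=3 col=0 char='_'
After 3 (0): row=3 col=0 char='_'
After 4 (h): row=3 col=0 char='_'
After 5 (gg): row=0 col=0 char='w'
After 6 (w): row=0 col=6 char='z'
After 7 (k): row=0 col=6 char='z'
After 8 (h): row=0 col=5 char='_'
After 9 (l): row=0 col=6 char='z'
After 10 (b): row=0 col=0 char='w'
After 11 (h): row=0 col=0 char='w'

Answer: 0,0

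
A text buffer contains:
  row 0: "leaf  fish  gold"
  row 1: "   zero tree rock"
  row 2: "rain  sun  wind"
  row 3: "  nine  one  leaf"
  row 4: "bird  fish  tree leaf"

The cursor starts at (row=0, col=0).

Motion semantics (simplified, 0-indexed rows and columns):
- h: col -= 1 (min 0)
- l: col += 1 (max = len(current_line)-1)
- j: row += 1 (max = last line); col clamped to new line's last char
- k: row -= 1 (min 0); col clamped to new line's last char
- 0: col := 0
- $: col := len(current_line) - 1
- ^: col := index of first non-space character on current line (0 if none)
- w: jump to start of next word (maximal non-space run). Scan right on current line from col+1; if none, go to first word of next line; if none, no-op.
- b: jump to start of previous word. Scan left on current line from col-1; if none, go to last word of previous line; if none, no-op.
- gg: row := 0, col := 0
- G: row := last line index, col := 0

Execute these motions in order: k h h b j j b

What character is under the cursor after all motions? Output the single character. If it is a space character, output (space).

Answer: r

Derivation:
After 1 (k): row=0 col=0 char='l'
After 2 (h): row=0 col=0 char='l'
After 3 (h): row=0 col=0 char='l'
After 4 (b): row=0 col=0 char='l'
After 5 (j): row=1 col=0 char='_'
After 6 (j): row=2 col=0 char='r'
After 7 (b): row=1 col=13 char='r'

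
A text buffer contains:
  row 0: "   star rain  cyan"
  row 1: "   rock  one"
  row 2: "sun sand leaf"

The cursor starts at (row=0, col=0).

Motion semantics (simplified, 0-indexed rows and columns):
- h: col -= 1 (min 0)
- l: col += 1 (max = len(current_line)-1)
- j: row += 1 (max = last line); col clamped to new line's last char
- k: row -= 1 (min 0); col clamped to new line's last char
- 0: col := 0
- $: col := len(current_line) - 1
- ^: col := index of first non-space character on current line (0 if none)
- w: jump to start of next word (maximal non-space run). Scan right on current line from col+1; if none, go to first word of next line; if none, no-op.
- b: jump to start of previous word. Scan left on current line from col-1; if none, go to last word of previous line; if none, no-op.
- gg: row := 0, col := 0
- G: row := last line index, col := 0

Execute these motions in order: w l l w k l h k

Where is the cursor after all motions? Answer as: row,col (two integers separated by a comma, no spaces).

After 1 (w): row=0 col=3 char='s'
After 2 (l): row=0 col=4 char='t'
After 3 (l): row=0 col=5 char='a'
After 4 (w): row=0 col=8 char='r'
After 5 (k): row=0 col=8 char='r'
After 6 (l): row=0 col=9 char='a'
After 7 (h): row=0 col=8 char='r'
After 8 (k): row=0 col=8 char='r'

Answer: 0,8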